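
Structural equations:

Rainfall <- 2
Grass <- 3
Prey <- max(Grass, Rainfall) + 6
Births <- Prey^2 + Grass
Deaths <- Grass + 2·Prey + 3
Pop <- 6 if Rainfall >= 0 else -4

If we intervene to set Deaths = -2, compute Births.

84

The intervention breaks the incoming arrows to Deaths: Deaths <- Grass + 2·Prey + 3 no longer applies, and Deaths = -2.
Since Births is not a descendant of the intervened variable, it is unaffected.
Prey = max(Grass, Rainfall) + 6  [with Grass=3, Rainfall=2]  = 9
Births = Prey^2 + Grass  [with Prey=9, Grass=3]  = 84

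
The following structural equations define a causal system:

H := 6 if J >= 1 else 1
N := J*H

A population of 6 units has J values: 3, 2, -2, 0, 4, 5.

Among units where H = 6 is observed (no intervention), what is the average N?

Conditioning on H=6 selects the 4 unit(s) with J ∈ {3, 2, 4, 5}. Their N values: 18, 12, 24, 30. Mean = 21.

21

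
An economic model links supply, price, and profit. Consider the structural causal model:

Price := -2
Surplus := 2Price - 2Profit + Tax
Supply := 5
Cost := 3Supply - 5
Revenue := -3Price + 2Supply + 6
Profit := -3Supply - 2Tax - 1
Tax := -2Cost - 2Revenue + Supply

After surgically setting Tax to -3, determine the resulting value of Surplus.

13

Under do(Tax=-3), the mechanism Tax := -2Cost - 2Revenue + Supply is discarded; Tax is fixed at -3.
Profit = -3Supply - 2Tax - 1  [with Supply=5, Tax=-3]  = -10
Surplus = 2Price - 2Profit + Tax  [with Price=-2, Profit=-10, Tax=-3]  = 13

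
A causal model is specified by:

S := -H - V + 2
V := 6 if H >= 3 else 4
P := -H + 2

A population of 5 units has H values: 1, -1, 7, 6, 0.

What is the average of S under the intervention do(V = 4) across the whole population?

-4.6

Every unit gets V=4 under the intervention. S values become -3, -1, -9, -8, -2; E[S|do(V=4)] = -4.6.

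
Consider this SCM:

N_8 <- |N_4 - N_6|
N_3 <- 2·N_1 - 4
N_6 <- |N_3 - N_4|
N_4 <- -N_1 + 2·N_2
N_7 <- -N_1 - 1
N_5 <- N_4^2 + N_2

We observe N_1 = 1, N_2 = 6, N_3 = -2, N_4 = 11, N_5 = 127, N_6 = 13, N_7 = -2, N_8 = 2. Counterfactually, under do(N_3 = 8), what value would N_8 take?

8

The intervention breaks the incoming arrows to N_3: N_3 <- 2·N_1 - 4 no longer applies, and N_3 = 8.
N_4 = -N_1 + 2·N_2  [with N_1=1, N_2=6]  = 11
N_6 = |N_3 - N_4|  [with N_3=8, N_4=11]  = 3
N_8 = |N_4 - N_6|  [with N_4=11, N_6=3]  = 8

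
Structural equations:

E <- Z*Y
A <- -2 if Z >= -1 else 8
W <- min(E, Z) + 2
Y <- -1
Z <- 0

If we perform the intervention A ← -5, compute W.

Intervening sets A = -5 and removes its equation (A <- -2 if Z >= -1 else 8).
No directed path runs from A to W, so W keeps its natural value.
E = Z*Y  [with Z=0, Y=-1]  = 0
W = min(E, Z) + 2  [with E=0, Z=0]  = 2

2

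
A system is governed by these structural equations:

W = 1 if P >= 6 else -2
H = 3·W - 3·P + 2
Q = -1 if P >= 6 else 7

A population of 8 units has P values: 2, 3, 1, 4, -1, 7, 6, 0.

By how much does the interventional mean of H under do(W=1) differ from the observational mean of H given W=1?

11.25

do(W=1) breaks W's dependence on P. With W=1 fixed, H across the units is -1, -4, 2, -7, 8, -16, -13, 5, mean -3.25.
E[H|W=1] averages over only the 2 units with W=1 (P = 7, 6): H = -16, -13, mean -14.5.
Difference = -3.25 − (-14.5) = 11.25.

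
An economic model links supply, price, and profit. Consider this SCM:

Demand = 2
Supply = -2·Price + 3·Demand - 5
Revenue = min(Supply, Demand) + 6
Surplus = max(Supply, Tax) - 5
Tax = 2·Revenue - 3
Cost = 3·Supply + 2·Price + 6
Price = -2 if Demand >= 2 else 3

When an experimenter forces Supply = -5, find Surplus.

The intervention breaks the incoming arrows to Supply: Supply = -2·Price + 3·Demand - 5 no longer applies, and Supply = -5.
Revenue = min(Supply, Demand) + 6  [with Supply=-5, Demand=2]  = 1
Tax = 2·Revenue - 3  [with Revenue=1]  = -1
Surplus = max(Supply, Tax) - 5  [with Supply=-5, Tax=-1]  = -6

-6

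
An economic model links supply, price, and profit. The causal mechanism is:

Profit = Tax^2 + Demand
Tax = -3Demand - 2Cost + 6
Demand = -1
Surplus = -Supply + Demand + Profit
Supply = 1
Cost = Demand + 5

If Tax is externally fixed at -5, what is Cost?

4

Under do(Tax=-5), the mechanism Tax = -3Demand - 2Cost + 6 is discarded; Tax is fixed at -5.
Since Cost is not a descendant of the intervened variable, it is unaffected.
Cost = Demand + 5  [with Demand=-1]  = 4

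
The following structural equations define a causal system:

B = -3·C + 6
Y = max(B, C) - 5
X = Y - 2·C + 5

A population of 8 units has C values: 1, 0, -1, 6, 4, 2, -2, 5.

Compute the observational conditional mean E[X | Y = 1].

0

Observing Y=1 restricts to units where Y's equation naturally yields 1: C ∈ {0, 6}. In that subpopulation X = 6, -6, mean 0.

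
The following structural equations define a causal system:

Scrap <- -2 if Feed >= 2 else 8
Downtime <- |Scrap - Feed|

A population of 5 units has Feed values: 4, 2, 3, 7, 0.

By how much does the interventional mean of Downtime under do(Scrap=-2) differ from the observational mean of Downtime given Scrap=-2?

-0.8

Every unit gets Scrap=-2 under the intervention. Downtime values become 6, 4, 5, 9, 2; E[Downtime|do(Scrap=-2)] = 5.2.
E[Downtime|Scrap=-2] averages over only the 4 units with Scrap=-2 (Feed = 4, 2, 3, 7): Downtime = 6, 4, 5, 9, mean 6.
Difference = 5.2 − 6 = -0.8.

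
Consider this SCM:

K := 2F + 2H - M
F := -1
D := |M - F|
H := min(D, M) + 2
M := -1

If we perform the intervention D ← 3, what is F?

Under do(D=3), the mechanism D := |M - F| is discarded; D is fixed at 3.
F is not downstream of the intervention, so its value is determined by the original equations.

-1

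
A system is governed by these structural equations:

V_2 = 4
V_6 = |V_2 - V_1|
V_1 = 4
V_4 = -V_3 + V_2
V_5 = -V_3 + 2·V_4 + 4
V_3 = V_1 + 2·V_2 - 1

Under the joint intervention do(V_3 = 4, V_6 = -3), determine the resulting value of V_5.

0

The joint intervention fixes V_3 = 4, V_6 = -3, removing each variable's own equation.
V_4 = -V_3 + V_2  [with V_3=4, V_2=4]  = 0
V_5 = -V_3 + 2·V_4 + 4  [with V_3=4, V_4=0]  = 0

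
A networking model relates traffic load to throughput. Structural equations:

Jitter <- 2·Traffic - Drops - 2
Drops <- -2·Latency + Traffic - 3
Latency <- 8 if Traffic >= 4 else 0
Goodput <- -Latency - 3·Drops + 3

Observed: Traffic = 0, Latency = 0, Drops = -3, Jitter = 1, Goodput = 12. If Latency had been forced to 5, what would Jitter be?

11

Under do(Latency=5), the mechanism Latency <- 8 if Traffic >= 4 else 0 is discarded; Latency is fixed at 5.
Drops = -2·Latency + Traffic - 3  [with Latency=5, Traffic=0]  = -13
Jitter = 2·Traffic - Drops - 2  [with Traffic=0, Drops=-13]  = 11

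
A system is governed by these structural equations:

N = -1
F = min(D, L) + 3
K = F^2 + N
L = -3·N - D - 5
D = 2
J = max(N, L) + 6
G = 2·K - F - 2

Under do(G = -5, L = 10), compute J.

16

The joint intervention fixes G = -5, L = 10, removing each variable's own equation.
J = max(N, L) + 6  [with N=-1, L=10]  = 16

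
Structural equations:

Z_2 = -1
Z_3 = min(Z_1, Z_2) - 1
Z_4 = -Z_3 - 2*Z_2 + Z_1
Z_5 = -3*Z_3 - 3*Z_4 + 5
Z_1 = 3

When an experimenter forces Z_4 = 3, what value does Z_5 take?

2

Intervening sets Z_4 = 3 and removes its equation (Z_4 = -Z_3 - 2*Z_2 + Z_1).
Z_3 = min(Z_1, Z_2) - 1  [with Z_1=3, Z_2=-1]  = -2
Z_5 = -3*Z_3 - 3*Z_4 + 5  [with Z_3=-2, Z_4=3]  = 2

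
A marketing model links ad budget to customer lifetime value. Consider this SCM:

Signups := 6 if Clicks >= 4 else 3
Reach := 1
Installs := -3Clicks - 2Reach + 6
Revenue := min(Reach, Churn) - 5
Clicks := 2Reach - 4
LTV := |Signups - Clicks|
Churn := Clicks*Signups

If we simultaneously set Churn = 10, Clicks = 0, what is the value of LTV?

Setting Churn = 10, Clicks = 0 by intervention discards those variables' equations.
Signups = 6 if Clicks >= 4 else 3  [with Clicks=0]  = 3
LTV = |Signups - Clicks|  [with Signups=3, Clicks=0]  = 3

3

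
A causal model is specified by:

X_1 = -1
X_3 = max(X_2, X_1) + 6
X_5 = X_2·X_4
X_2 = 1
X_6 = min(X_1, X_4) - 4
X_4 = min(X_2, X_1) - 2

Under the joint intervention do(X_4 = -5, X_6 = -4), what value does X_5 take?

Setting X_4 = -5, X_6 = -4 by intervention discards those variables' equations.
X_5 = X_2·X_4  [with X_2=1, X_4=-5]  = -5

-5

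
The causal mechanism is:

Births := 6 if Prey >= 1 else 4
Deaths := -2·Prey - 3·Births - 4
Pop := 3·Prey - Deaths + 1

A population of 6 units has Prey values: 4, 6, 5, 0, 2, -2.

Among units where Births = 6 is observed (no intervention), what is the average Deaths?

-30.5

E[Deaths|Births=6] averages over only the 4 units with Births=6 (Prey = 4, 6, 5, 2): Deaths = -30, -34, -32, -26, mean -30.5.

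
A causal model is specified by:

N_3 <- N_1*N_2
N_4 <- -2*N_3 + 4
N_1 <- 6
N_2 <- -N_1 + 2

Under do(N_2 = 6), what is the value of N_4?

Under do(N_2=6), the mechanism N_2 <- -N_1 + 2 is discarded; N_2 is fixed at 6.
N_3 = N_1*N_2  [with N_1=6, N_2=6]  = 36
N_4 = -2*N_3 + 4  [with N_3=36]  = -68

-68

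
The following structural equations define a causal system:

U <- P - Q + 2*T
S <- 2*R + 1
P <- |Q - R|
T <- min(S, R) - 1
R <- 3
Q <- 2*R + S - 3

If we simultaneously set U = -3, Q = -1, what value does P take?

Setting U = -3, Q = -1 by intervention discards those variables' equations.
P = |Q - R|  [with Q=-1, R=3]  = 4

4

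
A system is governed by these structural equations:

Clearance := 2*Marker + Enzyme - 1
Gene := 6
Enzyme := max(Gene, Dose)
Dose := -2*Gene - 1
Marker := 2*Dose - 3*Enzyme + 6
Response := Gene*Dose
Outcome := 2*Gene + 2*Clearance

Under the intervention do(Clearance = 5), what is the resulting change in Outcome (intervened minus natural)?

152

Intervening sets Clearance = 5 and removes its equation (Clearance := 2*Marker + Enzyme - 1).
Outcome = 2*Gene + 2*Clearance  [with Gene=6, Clearance=5]  = 22
Without intervention: Dose = -2*Gene - 1  [with Gene=6]  = -13; Enzyme = max(Gene, Dose)  [with Gene=6, Dose=-13]  = 6; Marker = 2*Dose - 3*Enzyme + 6  [with Dose=-13, Enzyme=6]  = -38; Clearance = 2*Marker + Enzyme - 1  [with Marker=-38, Enzyme=6]  = -71; Outcome = 2*Gene + 2*Clearance  [with Gene=6, Clearance=-71]  = -130.
Change = 22 − (-130) = 152.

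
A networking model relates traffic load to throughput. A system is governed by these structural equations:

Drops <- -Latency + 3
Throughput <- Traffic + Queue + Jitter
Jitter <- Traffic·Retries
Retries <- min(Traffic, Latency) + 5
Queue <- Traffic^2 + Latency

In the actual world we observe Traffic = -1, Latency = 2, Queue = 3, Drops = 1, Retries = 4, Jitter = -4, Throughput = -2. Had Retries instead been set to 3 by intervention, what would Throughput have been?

Under do(Retries=3), the mechanism Retries <- min(Traffic, Latency) + 5 is discarded; Retries is fixed at 3.
Queue = Traffic^2 + Latency  [with Traffic=-1, Latency=2]  = 3
Jitter = Traffic·Retries  [with Traffic=-1, Retries=3]  = -3
Throughput = Traffic + Queue + Jitter  [with Traffic=-1, Queue=3, Jitter=-3]  = -1

-1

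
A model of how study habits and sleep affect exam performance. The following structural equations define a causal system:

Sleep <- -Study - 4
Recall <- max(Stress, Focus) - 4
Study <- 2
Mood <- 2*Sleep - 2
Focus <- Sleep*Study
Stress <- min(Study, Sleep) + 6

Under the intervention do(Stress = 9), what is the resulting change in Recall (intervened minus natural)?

9

The intervention breaks the incoming arrows to Stress: Stress <- min(Study, Sleep) + 6 no longer applies, and Stress = 9.
Sleep = -Study - 4  [with Study=2]  = -6
Focus = Sleep*Study  [with Sleep=-6, Study=2]  = -12
Recall = max(Stress, Focus) - 4  [with Stress=9, Focus=-12]  = 5
Without intervention: Sleep = -Study - 4  [with Study=2]  = -6; Stress = min(Study, Sleep) + 6  [with Study=2, Sleep=-6]  = 0; Focus = Sleep*Study  [with Sleep=-6, Study=2]  = -12; Recall = max(Stress, Focus) - 4  [with Stress=0, Focus=-12]  = -4.
Change = 5 − (-4) = 9.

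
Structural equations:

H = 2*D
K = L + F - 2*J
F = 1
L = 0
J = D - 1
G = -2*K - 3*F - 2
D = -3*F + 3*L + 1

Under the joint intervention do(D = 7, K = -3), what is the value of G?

Under do(D = 7, K = -3), each intervened variable's structural equation is replaced by its fixed value.
G = -2*K - 3*F - 2  [with K=-3, F=1]  = 1

1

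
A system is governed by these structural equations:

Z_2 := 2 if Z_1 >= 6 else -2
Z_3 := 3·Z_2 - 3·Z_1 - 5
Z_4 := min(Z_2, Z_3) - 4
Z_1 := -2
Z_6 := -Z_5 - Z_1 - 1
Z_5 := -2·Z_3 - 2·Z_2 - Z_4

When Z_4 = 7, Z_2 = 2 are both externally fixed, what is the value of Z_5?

The joint intervention fixes Z_4 = 7, Z_2 = 2, removing each variable's own equation.
Z_3 = 3·Z_2 - 3·Z_1 - 5  [with Z_2=2, Z_1=-2]  = 7
Z_5 = -2·Z_3 - 2·Z_2 - Z_4  [with Z_3=7, Z_2=2, Z_4=7]  = -25

-25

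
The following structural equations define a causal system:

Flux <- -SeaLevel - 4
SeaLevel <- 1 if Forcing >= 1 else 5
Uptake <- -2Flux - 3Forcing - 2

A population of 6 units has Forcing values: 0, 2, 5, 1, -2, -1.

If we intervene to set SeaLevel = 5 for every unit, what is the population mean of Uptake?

Under do(SeaLevel=5), SeaLevel's equation is replaced by SeaLevel=5 for every unit. Per-unit Uptake: 16, 10, 1, 13, 22, 19. Mean = 13.5.

13.5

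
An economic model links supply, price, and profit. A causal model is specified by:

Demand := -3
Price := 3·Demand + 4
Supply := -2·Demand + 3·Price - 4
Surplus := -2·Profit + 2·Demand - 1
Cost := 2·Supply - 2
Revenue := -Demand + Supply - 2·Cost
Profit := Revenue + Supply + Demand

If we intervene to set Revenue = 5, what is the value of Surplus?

Under do(Revenue=5), the mechanism Revenue := -Demand + Supply - 2·Cost is discarded; Revenue is fixed at 5.
Price = 3·Demand + 4  [with Demand=-3]  = -5
Supply = -2·Demand + 3·Price - 4  [with Demand=-3, Price=-5]  = -13
Profit = Revenue + Supply + Demand  [with Revenue=5, Supply=-13, Demand=-3]  = -11
Surplus = -2·Profit + 2·Demand - 1  [with Profit=-11, Demand=-3]  = 15

15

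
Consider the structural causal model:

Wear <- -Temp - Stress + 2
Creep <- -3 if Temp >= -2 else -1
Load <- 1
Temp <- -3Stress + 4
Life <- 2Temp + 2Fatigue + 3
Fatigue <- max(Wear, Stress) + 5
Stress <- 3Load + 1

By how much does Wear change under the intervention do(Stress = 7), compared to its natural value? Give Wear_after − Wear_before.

6

do(Stress=7) replaces the equation Stress <- 3Load + 1 with the constant Stress = 7.
Temp = -3Stress + 4  [with Stress=7]  = -17
Wear = -Temp - Stress + 2  [with Temp=-17, Stress=7]  = 12
Without intervention: Stress = 3Load + 1  [with Load=1]  = 4; Temp = -3Stress + 4  [with Stress=4]  = -8; Wear = -Temp - Stress + 2  [with Temp=-8, Stress=4]  = 6.
Change = 12 − 6 = 6.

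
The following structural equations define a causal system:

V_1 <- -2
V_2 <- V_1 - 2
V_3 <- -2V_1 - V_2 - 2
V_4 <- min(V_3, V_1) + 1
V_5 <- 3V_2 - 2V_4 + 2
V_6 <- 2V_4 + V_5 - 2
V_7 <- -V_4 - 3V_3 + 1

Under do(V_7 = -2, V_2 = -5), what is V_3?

7

Under do(V_7 = -2, V_2 = -5), each intervened variable's structural equation is replaced by its fixed value.
V_3 = -2V_1 - V_2 - 2  [with V_1=-2, V_2=-5]  = 7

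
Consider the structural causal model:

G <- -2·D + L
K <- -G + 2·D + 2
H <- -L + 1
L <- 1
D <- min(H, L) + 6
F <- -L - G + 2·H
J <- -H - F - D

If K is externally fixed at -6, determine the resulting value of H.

Under do(K=-6), the mechanism K <- -G + 2·D + 2 is discarded; K is fixed at -6.
No directed path runs from K to H, so H keeps its natural value.
H = -L + 1  [with L=1]  = 0

0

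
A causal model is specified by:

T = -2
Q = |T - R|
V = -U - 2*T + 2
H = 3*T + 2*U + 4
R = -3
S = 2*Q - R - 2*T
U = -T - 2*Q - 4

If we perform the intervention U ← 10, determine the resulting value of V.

-4

The intervention breaks the incoming arrows to U: U = -T - 2*Q - 4 no longer applies, and U = 10.
V = -U - 2*T + 2  [with U=10, T=-2]  = -4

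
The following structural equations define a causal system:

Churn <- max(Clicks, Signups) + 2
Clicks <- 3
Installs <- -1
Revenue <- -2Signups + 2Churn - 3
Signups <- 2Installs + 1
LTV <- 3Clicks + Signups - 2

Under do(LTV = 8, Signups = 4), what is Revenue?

1

Under do(LTV = 8, Signups = 4), each intervened variable's structural equation is replaced by its fixed value.
Churn = max(Clicks, Signups) + 2  [with Clicks=3, Signups=4]  = 6
Revenue = -2Signups + 2Churn - 3  [with Signups=4, Churn=6]  = 1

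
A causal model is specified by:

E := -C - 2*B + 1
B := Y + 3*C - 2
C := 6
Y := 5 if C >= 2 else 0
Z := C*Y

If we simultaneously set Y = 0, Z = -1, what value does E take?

The joint intervention fixes Y = 0, Z = -1, removing each variable's own equation.
B = Y + 3*C - 2  [with Y=0, C=6]  = 16
E = -C - 2*B + 1  [with C=6, B=16]  = -37

-37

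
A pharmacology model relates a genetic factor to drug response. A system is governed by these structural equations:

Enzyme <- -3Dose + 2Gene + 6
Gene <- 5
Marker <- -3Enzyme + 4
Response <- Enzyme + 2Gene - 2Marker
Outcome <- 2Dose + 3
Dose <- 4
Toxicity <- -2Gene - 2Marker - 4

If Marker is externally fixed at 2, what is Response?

Intervening sets Marker = 2 and removes its equation (Marker <- -3Enzyme + 4).
Enzyme = -3Dose + 2Gene + 6  [with Dose=4, Gene=5]  = 4
Response = Enzyme + 2Gene - 2Marker  [with Enzyme=4, Gene=5, Marker=2]  = 10

10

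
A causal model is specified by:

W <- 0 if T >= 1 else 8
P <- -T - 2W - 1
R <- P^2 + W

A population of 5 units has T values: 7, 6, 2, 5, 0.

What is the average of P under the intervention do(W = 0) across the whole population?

-5

Every unit gets W=0 under the intervention. P values become -8, -7, -3, -6, -1; E[P|do(W=0)] = -5.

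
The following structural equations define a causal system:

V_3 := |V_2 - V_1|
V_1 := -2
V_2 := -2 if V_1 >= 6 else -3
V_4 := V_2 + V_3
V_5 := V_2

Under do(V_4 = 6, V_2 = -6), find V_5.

-6

The joint intervention fixes V_4 = 6, V_2 = -6, removing each variable's own equation.
V_5 = V_2  [with V_2=-6]  = -6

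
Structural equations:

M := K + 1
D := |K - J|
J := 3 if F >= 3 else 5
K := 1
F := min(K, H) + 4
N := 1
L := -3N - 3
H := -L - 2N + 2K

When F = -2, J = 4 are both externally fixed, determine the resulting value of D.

Under do(F = -2, J = 4), each intervened variable's structural equation is replaced by its fixed value.
D = |K - J|  [with K=1, J=4]  = 3

3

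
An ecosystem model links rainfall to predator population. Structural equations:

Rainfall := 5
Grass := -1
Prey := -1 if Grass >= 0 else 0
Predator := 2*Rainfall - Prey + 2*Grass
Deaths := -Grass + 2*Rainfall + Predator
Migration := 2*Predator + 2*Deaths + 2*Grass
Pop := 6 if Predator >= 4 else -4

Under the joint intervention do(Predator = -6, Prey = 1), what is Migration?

The joint intervention fixes Predator = -6, Prey = 1, removing each variable's own equation.
Deaths = -Grass + 2*Rainfall + Predator  [with Grass=-1, Rainfall=5, Predator=-6]  = 5
Migration = 2*Predator + 2*Deaths + 2*Grass  [with Predator=-6, Deaths=5, Grass=-1]  = -4

-4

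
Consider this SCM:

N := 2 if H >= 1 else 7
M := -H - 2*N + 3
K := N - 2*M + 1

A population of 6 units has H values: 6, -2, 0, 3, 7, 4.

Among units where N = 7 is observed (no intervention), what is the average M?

-10

Conditioning on N=7 selects the 2 unit(s) with H ∈ {-2, 0}. Their M values: -9, -11. Mean = -10.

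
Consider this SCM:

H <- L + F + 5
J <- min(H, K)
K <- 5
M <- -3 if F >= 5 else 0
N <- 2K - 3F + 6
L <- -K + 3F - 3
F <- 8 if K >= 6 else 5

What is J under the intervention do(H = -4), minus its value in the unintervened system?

The intervention breaks the incoming arrows to H: H <- L + F + 5 no longer applies, and H = -4.
J = min(H, K)  [with H=-4, K=5]  = -4
Without intervention: F = 8 if K >= 6 else 5  [with K=5]  = 5; L = -K + 3F - 3  [with K=5, F=5]  = 7; H = L + F + 5  [with L=7, F=5]  = 17; J = min(H, K)  [with H=17, K=5]  = 5.
Change = -4 − 5 = -9.

-9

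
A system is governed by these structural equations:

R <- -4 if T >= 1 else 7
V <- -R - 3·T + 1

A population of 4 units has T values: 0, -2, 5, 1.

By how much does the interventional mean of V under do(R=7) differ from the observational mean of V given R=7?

do(R=7) breaks R's dependence on T. With R=7 fixed, V across the units is -6, 0, -21, -9, mean -9.
E[V|R=7] averages over only the 2 units with R=7 (T = 0, -2): V = -6, 0, mean -3.
Difference = -9 − (-3) = -6.

-6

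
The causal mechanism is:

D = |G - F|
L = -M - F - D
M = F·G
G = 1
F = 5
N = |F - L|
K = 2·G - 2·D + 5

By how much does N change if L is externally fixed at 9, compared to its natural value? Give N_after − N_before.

The intervention breaks the incoming arrows to L: L = -M - F - D no longer applies, and L = 9.
N = |F - L|  [with F=5, L=9]  = 4
Without intervention: D = |G - F|  [with G=1, F=5]  = 4; M = F·G  [with F=5, G=1]  = 5; L = -M - F - D  [with M=5, F=5, D=4]  = -14; N = |F - L|  [with F=5, L=-14]  = 19.
Change = 4 − 19 = -15.

-15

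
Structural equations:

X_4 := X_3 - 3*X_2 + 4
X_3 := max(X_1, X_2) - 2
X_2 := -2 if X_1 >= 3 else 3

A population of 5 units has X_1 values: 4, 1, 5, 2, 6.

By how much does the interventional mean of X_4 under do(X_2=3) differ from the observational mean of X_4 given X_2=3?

1.2

Under do(X_2=3), X_2's equation is replaced by X_2=3 for every unit. Per-unit X_4: -3, -4, -2, -4, -1. Mean = -2.8.
E[X_4|X_2=3] averages over only the 2 units with X_2=3 (X_1 = 1, 2): X_4 = -4, -4, mean -4.
Difference = -2.8 − (-4) = 1.2.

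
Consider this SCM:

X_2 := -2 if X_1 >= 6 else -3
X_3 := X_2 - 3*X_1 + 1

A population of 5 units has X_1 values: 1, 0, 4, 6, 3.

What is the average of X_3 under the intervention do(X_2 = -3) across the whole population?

The intervention sets X_2=-3 in all 5 units regardless of X_1. Recomputing X_3 per unit gives -5, -2, -14, -20, -11; average -10.4.

-10.4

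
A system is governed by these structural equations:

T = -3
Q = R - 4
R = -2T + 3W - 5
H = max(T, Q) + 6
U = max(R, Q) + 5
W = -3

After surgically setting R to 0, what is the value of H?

The intervention breaks the incoming arrows to R: R = -2T + 3W - 5 no longer applies, and R = 0.
Q = R - 4  [with R=0]  = -4
H = max(T, Q) + 6  [with T=-3, Q=-4]  = 3

3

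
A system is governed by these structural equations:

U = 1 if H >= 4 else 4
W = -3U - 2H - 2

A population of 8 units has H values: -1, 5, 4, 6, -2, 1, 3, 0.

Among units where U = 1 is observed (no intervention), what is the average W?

Conditioning on U=1 selects the 3 unit(s) with H ∈ {5, 4, 6}. Their W values: -15, -13, -17. Mean = -15.

-15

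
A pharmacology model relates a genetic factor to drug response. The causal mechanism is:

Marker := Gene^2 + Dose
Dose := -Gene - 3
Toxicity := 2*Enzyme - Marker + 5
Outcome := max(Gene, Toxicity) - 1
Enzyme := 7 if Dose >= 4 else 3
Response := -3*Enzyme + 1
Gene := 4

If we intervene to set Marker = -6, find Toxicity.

Under do(Marker=-6), the mechanism Marker := Gene^2 + Dose is discarded; Marker is fixed at -6.
Dose = -Gene - 3  [with Gene=4]  = -7
Enzyme = 7 if Dose >= 4 else 3  [with Dose=-7]  = 3
Toxicity = 2*Enzyme - Marker + 5  [with Enzyme=3, Marker=-6]  = 17

17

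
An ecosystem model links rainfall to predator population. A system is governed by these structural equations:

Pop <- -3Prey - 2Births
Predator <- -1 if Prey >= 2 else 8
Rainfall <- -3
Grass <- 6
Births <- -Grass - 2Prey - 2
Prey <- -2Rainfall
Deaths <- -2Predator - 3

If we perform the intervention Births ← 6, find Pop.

-30

Under do(Births=6), the mechanism Births <- -Grass - 2Prey - 2 is discarded; Births is fixed at 6.
Prey = -2Rainfall  [with Rainfall=-3]  = 6
Pop = -3Prey - 2Births  [with Prey=6, Births=6]  = -30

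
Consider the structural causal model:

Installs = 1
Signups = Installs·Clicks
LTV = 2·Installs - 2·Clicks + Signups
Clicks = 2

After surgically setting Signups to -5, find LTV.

The intervention breaks the incoming arrows to Signups: Signups = Installs·Clicks no longer applies, and Signups = -5.
LTV = 2·Installs - 2·Clicks + Signups  [with Installs=1, Clicks=2, Signups=-5]  = -7

-7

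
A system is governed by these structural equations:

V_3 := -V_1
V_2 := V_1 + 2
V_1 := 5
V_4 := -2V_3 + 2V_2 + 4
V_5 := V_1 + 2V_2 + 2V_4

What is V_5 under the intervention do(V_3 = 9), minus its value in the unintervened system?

-56

do(V_3=9) replaces the equation V_3 := -V_1 with the constant V_3 = 9.
V_2 = V_1 + 2  [with V_1=5]  = 7
V_4 = -2V_3 + 2V_2 + 4  [with V_3=9, V_2=7]  = 0
V_5 = V_1 + 2V_2 + 2V_4  [with V_1=5, V_2=7, V_4=0]  = 19
Without intervention: V_2 = V_1 + 2  [with V_1=5]  = 7; V_3 = -V_1  [with V_1=5]  = -5; V_4 = -2V_3 + 2V_2 + 4  [with V_3=-5, V_2=7]  = 28; V_5 = V_1 + 2V_2 + 2V_4  [with V_1=5, V_2=7, V_4=28]  = 75.
Change = 19 − 75 = -56.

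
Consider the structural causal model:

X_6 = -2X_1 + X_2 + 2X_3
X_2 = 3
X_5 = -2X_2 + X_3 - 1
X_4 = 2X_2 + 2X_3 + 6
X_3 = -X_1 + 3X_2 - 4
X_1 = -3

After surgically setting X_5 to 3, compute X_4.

28

The intervention breaks the incoming arrows to X_5: X_5 = -2X_2 + X_3 - 1 no longer applies, and X_5 = 3.
Since X_4 is not a descendant of the intervened variable, it is unaffected.
X_3 = -X_1 + 3X_2 - 4  [with X_1=-3, X_2=3]  = 8
X_4 = 2X_2 + 2X_3 + 6  [with X_2=3, X_3=8]  = 28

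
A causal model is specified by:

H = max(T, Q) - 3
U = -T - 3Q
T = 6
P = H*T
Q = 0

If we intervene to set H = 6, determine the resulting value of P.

Intervening sets H = 6 and removes its equation (H = max(T, Q) - 3).
P = H*T  [with H=6, T=6]  = 36

36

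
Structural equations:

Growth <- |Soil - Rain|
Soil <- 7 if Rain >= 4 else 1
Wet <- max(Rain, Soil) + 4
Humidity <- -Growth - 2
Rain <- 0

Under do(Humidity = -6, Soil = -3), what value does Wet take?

Setting Humidity = -6, Soil = -3 by intervention discards those variables' equations.
Wet = max(Rain, Soil) + 4  [with Rain=0, Soil=-3]  = 4

4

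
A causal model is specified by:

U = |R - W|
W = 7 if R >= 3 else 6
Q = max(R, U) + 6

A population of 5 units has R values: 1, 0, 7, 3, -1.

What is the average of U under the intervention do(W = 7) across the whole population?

do(W=7) breaks W's dependence on R. With W=7 fixed, U across the units is 6, 7, 0, 4, 8, mean 5.

5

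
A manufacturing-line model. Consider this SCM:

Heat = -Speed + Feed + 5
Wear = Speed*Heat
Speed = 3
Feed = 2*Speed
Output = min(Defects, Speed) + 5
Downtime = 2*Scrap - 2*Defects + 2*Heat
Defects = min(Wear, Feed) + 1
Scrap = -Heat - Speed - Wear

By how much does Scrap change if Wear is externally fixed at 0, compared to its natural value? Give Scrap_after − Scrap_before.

Under do(Wear=0), the mechanism Wear = Speed*Heat is discarded; Wear is fixed at 0.
Feed = 2*Speed  [with Speed=3]  = 6
Heat = -Speed + Feed + 5  [with Speed=3, Feed=6]  = 8
Scrap = -Heat - Speed - Wear  [with Heat=8, Speed=3, Wear=0]  = -11
Without intervention: Feed = 2*Speed  [with Speed=3]  = 6; Heat = -Speed + Feed + 5  [with Speed=3, Feed=6]  = 8; Wear = Speed*Heat  [with Speed=3, Heat=8]  = 24; Scrap = -Heat - Speed - Wear  [with Heat=8, Speed=3, Wear=24]  = -35.
Change = -11 − (-35) = 24.

24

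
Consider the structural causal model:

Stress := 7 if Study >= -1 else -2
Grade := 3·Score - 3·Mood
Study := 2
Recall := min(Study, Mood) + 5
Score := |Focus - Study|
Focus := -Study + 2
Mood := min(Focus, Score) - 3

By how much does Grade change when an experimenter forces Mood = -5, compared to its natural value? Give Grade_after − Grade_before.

6

Under do(Mood=-5), the mechanism Mood := min(Focus, Score) - 3 is discarded; Mood is fixed at -5.
Focus = -Study + 2  [with Study=2]  = 0
Score = |Focus - Study|  [with Focus=0, Study=2]  = 2
Grade = 3·Score - 3·Mood  [with Score=2, Mood=-5]  = 21
Without intervention: Focus = -Study + 2  [with Study=2]  = 0; Score = |Focus - Study|  [with Focus=0, Study=2]  = 2; Mood = min(Focus, Score) - 3  [with Focus=0, Score=2]  = -3; Grade = 3·Score - 3·Mood  [with Score=2, Mood=-3]  = 15.
Change = 21 − 15 = 6.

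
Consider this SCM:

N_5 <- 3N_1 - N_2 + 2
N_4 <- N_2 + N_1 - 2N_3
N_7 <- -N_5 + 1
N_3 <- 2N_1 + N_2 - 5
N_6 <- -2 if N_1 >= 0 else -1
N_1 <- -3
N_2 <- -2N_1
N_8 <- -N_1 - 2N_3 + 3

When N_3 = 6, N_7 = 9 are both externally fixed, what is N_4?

The joint intervention fixes N_3 = 6, N_7 = 9, removing each variable's own equation.
N_2 = -2N_1  [with N_1=-3]  = 6
N_4 = N_2 + N_1 - 2N_3  [with N_2=6, N_1=-3, N_3=6]  = -9

-9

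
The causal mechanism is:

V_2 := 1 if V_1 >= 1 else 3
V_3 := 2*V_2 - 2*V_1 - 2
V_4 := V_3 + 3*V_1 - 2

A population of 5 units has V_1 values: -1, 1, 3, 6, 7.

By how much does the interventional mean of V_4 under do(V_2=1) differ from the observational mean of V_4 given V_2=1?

The intervention sets V_2=1 in all 5 units regardless of V_1. Recomputing V_4 per unit gives -3, -1, 1, 4, 5; average 1.2.
Observing V_2=1 restricts to units where V_2's equation naturally yields 1: V_1 ∈ {1, 3, 6, 7}. In that subpopulation V_4 = -1, 1, 4, 5, mean 2.25.
Difference = 1.2 − 2.25 = -1.05.

-1.05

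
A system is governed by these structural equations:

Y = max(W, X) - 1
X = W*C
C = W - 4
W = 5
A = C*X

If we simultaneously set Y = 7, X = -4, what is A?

-4

Under do(Y = 7, X = -4), each intervened variable's structural equation is replaced by its fixed value.
C = W - 4  [with W=5]  = 1
A = C*X  [with C=1, X=-4]  = -4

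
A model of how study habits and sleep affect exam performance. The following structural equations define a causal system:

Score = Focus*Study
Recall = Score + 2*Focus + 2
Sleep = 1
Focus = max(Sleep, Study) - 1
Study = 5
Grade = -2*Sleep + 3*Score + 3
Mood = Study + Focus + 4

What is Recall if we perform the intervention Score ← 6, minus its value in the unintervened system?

-14

Under do(Score=6), the mechanism Score = Focus*Study is discarded; Score is fixed at 6.
Focus = max(Sleep, Study) - 1  [with Sleep=1, Study=5]  = 4
Recall = Score + 2*Focus + 2  [with Score=6, Focus=4]  = 16
Without intervention: Focus = max(Sleep, Study) - 1  [with Sleep=1, Study=5]  = 4; Score = Focus*Study  [with Focus=4, Study=5]  = 20; Recall = Score + 2*Focus + 2  [with Score=20, Focus=4]  = 30.
Change = 16 − 30 = -14.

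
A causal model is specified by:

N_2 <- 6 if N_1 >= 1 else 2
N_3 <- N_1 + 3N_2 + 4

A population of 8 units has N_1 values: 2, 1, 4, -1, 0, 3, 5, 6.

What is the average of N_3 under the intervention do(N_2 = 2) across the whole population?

12.5

Under do(N_2=2), N_2's equation is replaced by N_2=2 for every unit. Per-unit N_3: 12, 11, 14, 9, 10, 13, 15, 16. Mean = 12.5.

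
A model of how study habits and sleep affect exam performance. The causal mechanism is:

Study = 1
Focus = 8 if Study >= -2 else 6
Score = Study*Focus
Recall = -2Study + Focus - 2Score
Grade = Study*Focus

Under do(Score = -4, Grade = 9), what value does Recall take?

The joint intervention fixes Score = -4, Grade = 9, removing each variable's own equation.
Focus = 8 if Study >= -2 else 6  [with Study=1]  = 8
Recall = -2Study + Focus - 2Score  [with Study=1, Focus=8, Score=-4]  = 14

14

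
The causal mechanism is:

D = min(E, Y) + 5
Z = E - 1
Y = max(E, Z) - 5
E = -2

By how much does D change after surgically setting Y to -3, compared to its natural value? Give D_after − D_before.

4

The intervention breaks the incoming arrows to Y: Y = max(E, Z) - 5 no longer applies, and Y = -3.
D = min(E, Y) + 5  [with E=-2, Y=-3]  = 2
Without intervention: Z = E - 1  [with E=-2]  = -3; Y = max(E, Z) - 5  [with E=-2, Z=-3]  = -7; D = min(E, Y) + 5  [with E=-2, Y=-7]  = -2.
Change = 2 − (-2) = 4.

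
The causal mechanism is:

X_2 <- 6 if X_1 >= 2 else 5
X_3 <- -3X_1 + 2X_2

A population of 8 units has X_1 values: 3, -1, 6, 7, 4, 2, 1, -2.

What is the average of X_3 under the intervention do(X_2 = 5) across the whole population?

2.5

The intervention sets X_2=5 in all 8 units regardless of X_1. Recomputing X_3 per unit gives 1, 13, -8, -11, -2, 4, 7, 16; average 2.5.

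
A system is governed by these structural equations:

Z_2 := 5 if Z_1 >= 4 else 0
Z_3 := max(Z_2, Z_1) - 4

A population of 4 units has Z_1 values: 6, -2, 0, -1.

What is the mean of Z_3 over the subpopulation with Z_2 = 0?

-4

Observing Z_2=0 restricts to units where Z_2's equation naturally yields 0: Z_1 ∈ {-2, 0, -1}. In that subpopulation Z_3 = -4, -4, -4, mean -4.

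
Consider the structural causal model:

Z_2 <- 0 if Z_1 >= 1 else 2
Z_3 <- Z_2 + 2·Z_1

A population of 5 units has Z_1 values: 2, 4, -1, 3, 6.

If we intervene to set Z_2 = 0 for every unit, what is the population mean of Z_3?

5.6

The intervention sets Z_2=0 in all 5 units regardless of Z_1. Recomputing Z_3 per unit gives 4, 8, -2, 6, 12; average 5.6.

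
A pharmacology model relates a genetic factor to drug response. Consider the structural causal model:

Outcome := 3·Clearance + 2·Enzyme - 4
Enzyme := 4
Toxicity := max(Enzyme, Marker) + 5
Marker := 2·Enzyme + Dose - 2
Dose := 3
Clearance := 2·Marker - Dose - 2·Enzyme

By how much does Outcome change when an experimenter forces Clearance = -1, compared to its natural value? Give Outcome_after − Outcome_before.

-24

The intervention breaks the incoming arrows to Clearance: Clearance := 2·Marker - Dose - 2·Enzyme no longer applies, and Clearance = -1.
Outcome = 3·Clearance + 2·Enzyme - 4  [with Clearance=-1, Enzyme=4]  = 1
Without intervention: Marker = 2·Enzyme + Dose - 2  [with Enzyme=4, Dose=3]  = 9; Clearance = 2·Marker - Dose - 2·Enzyme  [with Marker=9, Dose=3, Enzyme=4]  = 7; Outcome = 3·Clearance + 2·Enzyme - 4  [with Clearance=7, Enzyme=4]  = 25.
Change = 1 − 25 = -24.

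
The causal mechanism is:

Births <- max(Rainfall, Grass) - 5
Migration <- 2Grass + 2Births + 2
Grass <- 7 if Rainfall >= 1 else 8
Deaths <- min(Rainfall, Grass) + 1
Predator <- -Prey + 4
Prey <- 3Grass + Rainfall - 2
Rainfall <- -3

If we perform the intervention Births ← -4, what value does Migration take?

10

Under do(Births=-4), the mechanism Births <- max(Rainfall, Grass) - 5 is discarded; Births is fixed at -4.
Grass = 7 if Rainfall >= 1 else 8  [with Rainfall=-3]  = 8
Migration = 2Grass + 2Births + 2  [with Grass=8, Births=-4]  = 10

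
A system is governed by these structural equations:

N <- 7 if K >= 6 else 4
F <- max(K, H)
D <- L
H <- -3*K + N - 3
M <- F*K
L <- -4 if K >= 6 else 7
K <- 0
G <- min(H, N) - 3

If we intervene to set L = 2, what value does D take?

2

do(L=2) replaces the equation L <- -4 if K >= 6 else 7 with the constant L = 2.
D = L  [with L=2]  = 2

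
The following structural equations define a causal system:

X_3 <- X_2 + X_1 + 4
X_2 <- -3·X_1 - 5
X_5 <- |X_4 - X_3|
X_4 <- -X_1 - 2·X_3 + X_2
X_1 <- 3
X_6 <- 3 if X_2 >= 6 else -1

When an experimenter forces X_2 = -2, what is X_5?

20

do(X_2=-2) replaces the equation X_2 <- -3·X_1 - 5 with the constant X_2 = -2.
X_3 = X_2 + X_1 + 4  [with X_2=-2, X_1=3]  = 5
X_4 = -X_1 - 2·X_3 + X_2  [with X_1=3, X_3=5, X_2=-2]  = -15
X_5 = |X_4 - X_3|  [with X_4=-15, X_3=5]  = 20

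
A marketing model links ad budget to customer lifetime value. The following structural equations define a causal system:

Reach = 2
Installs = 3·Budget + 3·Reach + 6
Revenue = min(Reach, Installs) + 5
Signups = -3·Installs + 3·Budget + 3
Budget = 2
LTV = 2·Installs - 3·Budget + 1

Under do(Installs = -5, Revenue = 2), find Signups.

The joint intervention fixes Installs = -5, Revenue = 2, removing each variable's own equation.
Signups = -3·Installs + 3·Budget + 3  [with Installs=-5, Budget=2]  = 24

24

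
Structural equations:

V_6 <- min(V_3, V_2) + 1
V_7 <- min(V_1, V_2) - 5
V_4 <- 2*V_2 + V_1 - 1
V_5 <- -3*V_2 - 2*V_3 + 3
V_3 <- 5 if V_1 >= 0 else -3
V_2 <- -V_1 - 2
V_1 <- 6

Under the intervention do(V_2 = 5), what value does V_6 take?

Under do(V_2=5), the mechanism V_2 <- -V_1 - 2 is discarded; V_2 is fixed at 5.
V_3 = 5 if V_1 >= 0 else -3  [with V_1=6]  = 5
V_6 = min(V_3, V_2) + 1  [with V_3=5, V_2=5]  = 6

6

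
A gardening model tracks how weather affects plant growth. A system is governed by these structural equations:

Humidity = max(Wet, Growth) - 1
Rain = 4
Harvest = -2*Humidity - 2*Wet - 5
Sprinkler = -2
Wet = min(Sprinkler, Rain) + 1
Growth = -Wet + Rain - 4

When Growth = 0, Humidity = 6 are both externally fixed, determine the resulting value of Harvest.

-15

The joint intervention fixes Growth = 0, Humidity = 6, removing each variable's own equation.
Wet = min(Sprinkler, Rain) + 1  [with Sprinkler=-2, Rain=4]  = -1
Harvest = -2*Humidity - 2*Wet - 5  [with Humidity=6, Wet=-1]  = -15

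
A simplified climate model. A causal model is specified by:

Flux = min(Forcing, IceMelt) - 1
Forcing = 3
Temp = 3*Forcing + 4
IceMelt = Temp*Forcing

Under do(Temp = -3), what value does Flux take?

Under do(Temp=-3), the mechanism Temp = 3*Forcing + 4 is discarded; Temp is fixed at -3.
IceMelt = Temp*Forcing  [with Temp=-3, Forcing=3]  = -9
Flux = min(Forcing, IceMelt) - 1  [with Forcing=3, IceMelt=-9]  = -10

-10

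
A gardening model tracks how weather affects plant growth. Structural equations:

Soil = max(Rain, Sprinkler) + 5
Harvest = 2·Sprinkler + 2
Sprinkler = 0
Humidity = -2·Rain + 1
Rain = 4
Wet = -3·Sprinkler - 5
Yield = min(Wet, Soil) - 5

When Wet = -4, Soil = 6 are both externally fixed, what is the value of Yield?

-9

The joint intervention fixes Wet = -4, Soil = 6, removing each variable's own equation.
Yield = min(Wet, Soil) - 5  [with Wet=-4, Soil=6]  = -9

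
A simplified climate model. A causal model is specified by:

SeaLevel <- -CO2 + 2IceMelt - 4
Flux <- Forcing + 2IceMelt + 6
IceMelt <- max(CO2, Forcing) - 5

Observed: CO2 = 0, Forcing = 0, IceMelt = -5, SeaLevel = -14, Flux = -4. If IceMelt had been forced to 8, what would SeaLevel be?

The intervention breaks the incoming arrows to IceMelt: IceMelt <- max(CO2, Forcing) - 5 no longer applies, and IceMelt = 8.
SeaLevel = -CO2 + 2IceMelt - 4  [with CO2=0, IceMelt=8]  = 12

12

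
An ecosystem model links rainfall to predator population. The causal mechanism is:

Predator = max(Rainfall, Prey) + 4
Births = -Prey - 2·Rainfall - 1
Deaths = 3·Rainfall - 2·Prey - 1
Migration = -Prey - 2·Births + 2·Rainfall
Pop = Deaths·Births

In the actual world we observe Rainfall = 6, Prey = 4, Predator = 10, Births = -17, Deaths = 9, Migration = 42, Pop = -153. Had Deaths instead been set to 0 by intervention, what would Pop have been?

Under do(Deaths=0), the mechanism Deaths = 3·Rainfall - 2·Prey - 1 is discarded; Deaths is fixed at 0.
Births = -Prey - 2·Rainfall - 1  [with Prey=4, Rainfall=6]  = -17
Pop = Deaths·Births  [with Deaths=0, Births=-17]  = 0

0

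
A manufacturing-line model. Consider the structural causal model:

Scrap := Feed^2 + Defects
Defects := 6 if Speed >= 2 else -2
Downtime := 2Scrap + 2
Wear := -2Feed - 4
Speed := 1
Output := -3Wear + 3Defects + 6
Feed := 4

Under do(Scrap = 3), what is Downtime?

Under do(Scrap=3), the mechanism Scrap := Feed^2 + Defects is discarded; Scrap is fixed at 3.
Downtime = 2Scrap + 2  [with Scrap=3]  = 8

8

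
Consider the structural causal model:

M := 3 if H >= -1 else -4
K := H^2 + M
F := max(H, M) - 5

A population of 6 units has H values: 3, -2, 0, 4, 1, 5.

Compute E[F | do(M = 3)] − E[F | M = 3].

-0.1

Every unit gets M=3 under the intervention. F values become -2, -2, -2, -1, -2, 0; E[F|do(M=3)] = -1.5.
E[F|M=3] averages over only the 5 units with M=3 (H = 3, 0, 4, 1, 5): F = -2, -2, -1, -2, 0, mean -1.4.
Difference = -1.5 − (-1.4) = -0.1.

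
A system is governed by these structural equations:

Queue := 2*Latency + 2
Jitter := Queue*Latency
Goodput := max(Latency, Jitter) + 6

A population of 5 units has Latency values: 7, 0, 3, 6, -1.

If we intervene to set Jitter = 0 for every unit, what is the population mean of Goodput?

Every unit gets Jitter=0 under the intervention. Goodput values become 13, 6, 9, 12, 6; E[Goodput|do(Jitter=0)] = 9.2.

9.2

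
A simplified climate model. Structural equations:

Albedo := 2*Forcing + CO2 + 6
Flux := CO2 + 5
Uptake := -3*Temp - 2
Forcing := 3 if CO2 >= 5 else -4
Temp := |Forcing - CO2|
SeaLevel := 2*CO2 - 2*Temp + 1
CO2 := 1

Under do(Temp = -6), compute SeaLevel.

15

do(Temp=-6) replaces the equation Temp := |Forcing - CO2| with the constant Temp = -6.
SeaLevel = 2*CO2 - 2*Temp + 1  [with CO2=1, Temp=-6]  = 15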